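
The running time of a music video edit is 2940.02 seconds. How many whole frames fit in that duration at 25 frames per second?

Frames = 2940.02 × 25 = 147001/2 ≈ 73500.5000.
Complete frames: 73500.

73500 frames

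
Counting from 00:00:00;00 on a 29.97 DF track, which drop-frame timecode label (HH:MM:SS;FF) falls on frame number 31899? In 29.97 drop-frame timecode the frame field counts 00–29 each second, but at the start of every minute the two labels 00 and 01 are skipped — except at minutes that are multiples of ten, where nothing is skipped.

Ten DF minutes hold 17982 frames, so frame 31899 lies in block 1 (frames 17982–35963) with 13917 frames into that block.
The block's first minute is 1800 frames and the rest 1798 each; 13917 frames reaches minute 7, so 1 × 18 + 7 × 2 = 32 labels have been skipped so far.
Adding those back, label number 31899 + 32 = 31931 at 30 labels/s is 1064 s + 11 f = 0 h 17 min 44 s frame 11, i.e. 00:17:44;11.

00:17:44;11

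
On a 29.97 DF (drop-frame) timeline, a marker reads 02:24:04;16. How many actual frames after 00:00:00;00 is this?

259076

As if non-drop at 30 labels/s: (2 × 3600 + 24 × 60 + 4) × 30 + 16 = 259336.
Minute boundaries passed: 144; those not divisible by 10: 144 − 14 = 130; dropped labels = 2 × 130 = 260.
Actual frame index = 259336 − 260 = 259076.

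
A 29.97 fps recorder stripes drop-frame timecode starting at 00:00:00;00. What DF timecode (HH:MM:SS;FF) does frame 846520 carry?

Ten DF minutes hold 17982 frames, so frame 846520 lies in block 47 (frames 845154–863135) with 1366 frames into that block.
The block's first minute is 1800 frames and the rest 1798 each; 1366 frames reaches minute 0, so 47 × 18 + 0 × 2 = 846 labels have been skipped so far.
Adding those back, label number 846520 + 846 = 847366 at 30 labels/s is 28245 s + 16 f = 7 h 50 min 45 s frame 16, i.e. 07:50:45;16.

07:50:45;16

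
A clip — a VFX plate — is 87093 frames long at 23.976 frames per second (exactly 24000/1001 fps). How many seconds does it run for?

Running time = 87093 / (24000/1001) = 3632.503875 s.

3632.503875 seconds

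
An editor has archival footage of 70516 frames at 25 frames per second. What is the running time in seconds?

Running time = 70516 / (25) = 2820.64 s.

2820.64 seconds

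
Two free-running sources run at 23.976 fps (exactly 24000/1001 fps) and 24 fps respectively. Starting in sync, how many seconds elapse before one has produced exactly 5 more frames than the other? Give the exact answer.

5005/24 seconds

The gap grows by |24 − 24000/1001| = 24/1001 frames per second.
Time for a 5-frame gap: 5 ÷ (24/1001) = 5005/24 s.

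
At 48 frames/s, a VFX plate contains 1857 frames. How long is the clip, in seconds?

38.6875 seconds

Running time = 1857 / (48) = 38.6875 s.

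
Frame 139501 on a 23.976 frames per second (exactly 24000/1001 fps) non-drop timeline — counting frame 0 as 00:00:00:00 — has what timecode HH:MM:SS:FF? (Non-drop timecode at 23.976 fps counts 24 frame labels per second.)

139501 ÷ 24 = 5812 full seconds, remainder 13 frames.
5812 s = 1 h 36 min 52 s.
Timecode: 01:36:52:13.

01:36:52:13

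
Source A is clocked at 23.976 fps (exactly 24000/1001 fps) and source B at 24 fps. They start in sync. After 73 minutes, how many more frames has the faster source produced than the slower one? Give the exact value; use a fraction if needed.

73 min = 4380 s.
A emits 24000/1001 × 4380 = 105120000/1001 frames; B emits 24 × 4380 = 105120.
Difference = 105120/1001 frames (≈ 105.0150); B is ahead of A.

105120/1001 frames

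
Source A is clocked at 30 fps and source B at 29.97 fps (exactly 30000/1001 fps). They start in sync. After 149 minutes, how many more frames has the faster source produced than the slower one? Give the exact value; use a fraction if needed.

268200/1001 frames

149 min = 8940 s.
A emits 30 × 8940 = 268200 frames; B emits 30000/1001 × 8940 = 268200000/1001.
Difference = 268200/1001 frames (≈ 267.9321); B is behind A.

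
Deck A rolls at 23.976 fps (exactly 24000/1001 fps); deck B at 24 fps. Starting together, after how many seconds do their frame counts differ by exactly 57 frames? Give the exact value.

The gap grows by |24 − 24000/1001| = 24/1001 frames per second.
Time for a 57-frame gap: 57 ÷ (24/1001) = 2377.375 s.

2377.375 seconds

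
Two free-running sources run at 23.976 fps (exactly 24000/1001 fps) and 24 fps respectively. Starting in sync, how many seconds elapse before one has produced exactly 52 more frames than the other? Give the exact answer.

13013/6 seconds

The gap grows by |24 − 24000/1001| = 24/1001 frames per second.
Time for a 52-frame gap: 52 ÷ (24/1001) = 13013/6 s.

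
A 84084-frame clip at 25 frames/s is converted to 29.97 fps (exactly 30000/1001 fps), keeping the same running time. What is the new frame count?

100800 frames

Target frames = source frames × (target rate / source rate) = 84084 × (30000/1001)/(25) = 84084 × 1200/1001 = 100800.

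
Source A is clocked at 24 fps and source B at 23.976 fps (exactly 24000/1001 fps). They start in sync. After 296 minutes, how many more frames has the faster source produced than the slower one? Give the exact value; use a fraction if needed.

426240/1001 frames

296 min = 17760 s.
A emits 24 × 17760 = 426240 frames; B emits 24000/1001 × 17760 = 426240000/1001.
Difference = 426240/1001 frames (≈ 425.8142); B is behind A.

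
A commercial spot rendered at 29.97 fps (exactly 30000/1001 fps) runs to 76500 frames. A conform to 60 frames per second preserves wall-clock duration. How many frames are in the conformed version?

153153 frames

Target frames = source frames × (target rate / source rate) = 76500 × (60)/(30000/1001) = 76500 × 1001/500 = 153153.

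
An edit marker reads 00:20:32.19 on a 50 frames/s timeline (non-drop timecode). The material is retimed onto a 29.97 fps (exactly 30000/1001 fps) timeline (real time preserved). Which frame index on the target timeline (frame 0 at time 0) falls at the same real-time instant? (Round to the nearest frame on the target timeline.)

frame 36934

Source frame index: (0×3600 + 20×60 + 32) × 50 + 19 = 61619.
Real time: 61619 / (50) = 61619/50 s.
Target frame: (61619/50) × (30000/1001) = 36971400/1001 ≈ 36934.466 → 36934.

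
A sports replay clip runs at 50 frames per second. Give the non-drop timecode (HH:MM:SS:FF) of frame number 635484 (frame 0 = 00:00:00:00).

03:31:49:34

635484 ÷ 50 = 12709 full seconds, remainder 34 frames.
12709 s = 3 h 31 min 49 s.
Timecode: 03:31:49:34.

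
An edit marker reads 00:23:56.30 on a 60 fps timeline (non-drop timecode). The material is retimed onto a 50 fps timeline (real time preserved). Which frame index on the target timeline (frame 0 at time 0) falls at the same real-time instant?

frame 71825

Source frame index: (0×3600 + 23×60 + 56) × 60 + 30 = 86190.
Real time: 86190 / (60) = 2873/2 s.
Target frame: (2873/2) × (50) = 71825.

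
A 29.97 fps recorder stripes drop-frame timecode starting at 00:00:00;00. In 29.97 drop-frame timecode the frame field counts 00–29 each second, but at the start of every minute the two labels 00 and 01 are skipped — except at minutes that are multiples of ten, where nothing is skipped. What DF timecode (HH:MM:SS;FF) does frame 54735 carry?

Each 10-minute DF block holds 10 × 60 × 30 − 9 × 2 = 17982 frames. 54735 ÷ 17982 → 3 full blocks, remainder 789.
Within the partial block the first minute is 1800 frames and each further minute 1798, so 0 further minute boundaries passed. Total skipped labels = 18 × 3 + 2 × 0 = 54.
Non-drop label index = 54735 + 54 = 54789; at 30 labels/s that is 00:30:26:09, i.e. DF 00:30:26;09.

00:30:26;09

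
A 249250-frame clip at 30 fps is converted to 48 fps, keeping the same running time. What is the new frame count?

Target frames = source frames × (target rate / source rate) = 249250 × (48)/(30) = 249250 × 8/5 = 398800.

398800 frames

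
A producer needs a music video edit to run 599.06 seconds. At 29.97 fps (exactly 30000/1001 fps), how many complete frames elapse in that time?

Frames = 599.06 × 30000/1001 = 233400/13 ≈ 17953.8462.
Complete frames: 17953.

17953 frames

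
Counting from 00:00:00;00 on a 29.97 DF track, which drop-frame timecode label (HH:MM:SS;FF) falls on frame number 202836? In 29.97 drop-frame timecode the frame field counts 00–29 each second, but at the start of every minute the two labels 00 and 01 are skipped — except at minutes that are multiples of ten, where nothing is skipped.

Each 10-minute DF block holds 10 × 60 × 30 − 9 × 2 = 17982 frames. 202836 ÷ 17982 → 11 full blocks, remainder 5034.
Within the partial block the first minute is 1800 frames and each further minute 1798, so 2 further minute boundaries passed. Total skipped labels = 18 × 11 + 2 × 2 = 202.
Non-drop label index = 202836 + 202 = 203038; at 30 labels/s that is 01:52:47:28, i.e. DF 01:52:47;28.

01:52:47;28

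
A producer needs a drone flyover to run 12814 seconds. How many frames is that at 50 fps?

640700 frames

Frames = 12814 × 50 = 640700.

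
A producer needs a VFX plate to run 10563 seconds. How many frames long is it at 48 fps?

Frames = 10563 × 48 = 507024.

507024 frames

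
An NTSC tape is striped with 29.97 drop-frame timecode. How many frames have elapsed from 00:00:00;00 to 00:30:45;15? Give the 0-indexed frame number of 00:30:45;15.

55311

Complete 10-minute blocks: 3, each 17982 frames → 53946.
Remaining 0 whole minutes in the current block: 0 frames.
Within the current minute: 45 × 30 + 15 = 1365. Total = 53946 + 0 + 1365 = 55311.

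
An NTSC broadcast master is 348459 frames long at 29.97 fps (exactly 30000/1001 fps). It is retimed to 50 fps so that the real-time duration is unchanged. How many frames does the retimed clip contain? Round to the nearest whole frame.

Frames at target rate = 348459 × (50) / (30000/1001) = 116269153/200 ≈ 581345.765.
Nearest whole frame: 581346.

581346 frames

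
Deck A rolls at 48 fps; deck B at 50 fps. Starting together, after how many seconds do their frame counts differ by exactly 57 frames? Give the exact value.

The gap grows by |50 − 48| = 2 frames per second.
Time for a 57-frame gap: 57 ÷ (2) = 28.5 s.

28.5 seconds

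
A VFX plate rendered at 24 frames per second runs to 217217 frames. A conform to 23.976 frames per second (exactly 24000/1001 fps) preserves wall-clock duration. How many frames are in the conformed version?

Target frames = source frames × (target rate / source rate) = 217217 × (24000/1001)/(24) = 217217 × 1000/1001 = 217000.

217000 frames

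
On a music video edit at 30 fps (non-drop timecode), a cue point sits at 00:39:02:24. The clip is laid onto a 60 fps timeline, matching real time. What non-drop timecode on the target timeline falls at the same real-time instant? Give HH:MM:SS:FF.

00:39:02:48

Source frame index: (0×3600 + 39×60 + 2) × 30 + 24 = 70284.
Real time: 70284 / (30) = 11714/5 s.
Target frame: (11714/5) × (60) = 140568.
At 60 labels/s: frame 140568 → 00:39:02:48.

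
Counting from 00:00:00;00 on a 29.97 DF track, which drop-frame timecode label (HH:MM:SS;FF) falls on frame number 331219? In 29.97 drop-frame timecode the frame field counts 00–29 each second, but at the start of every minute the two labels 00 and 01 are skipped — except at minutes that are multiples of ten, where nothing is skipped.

Each 10-minute DF block holds 10 × 60 × 30 − 9 × 2 = 17982 frames. 331219 ÷ 17982 → 18 full blocks, remainder 7543.
Within the partial block the first minute is 1800 frames and each further minute 1798, so 4 further minute boundaries passed. Total skipped labels = 18 × 18 + 2 × 4 = 332.
Non-drop label index = 331219 + 332 = 331551; at 30 labels/s that is 03:04:11:21, i.e. DF 03:04:11;21.

03:04:11;21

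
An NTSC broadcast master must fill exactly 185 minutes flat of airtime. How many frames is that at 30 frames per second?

185 min = 11100 s.
Frames = 11100 × 30 = 333000.

333000 frames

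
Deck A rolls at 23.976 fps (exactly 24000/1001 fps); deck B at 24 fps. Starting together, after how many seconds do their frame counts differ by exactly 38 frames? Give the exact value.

19019/12 seconds

The gap grows by |24 − 24000/1001| = 24/1001 frames per second.
Time for a 38-frame gap: 38 ÷ (24/1001) = 19019/12 s.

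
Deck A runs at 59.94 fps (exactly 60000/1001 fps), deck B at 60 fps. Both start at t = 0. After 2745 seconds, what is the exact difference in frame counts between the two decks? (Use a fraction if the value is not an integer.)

164700/1001 frames

A emits 60000/1001 × 2745 = 164700000/1001 frames; B emits 60 × 2745 = 164700.
Difference = 164700/1001 frames (≈ 164.5355); B is ahead of A.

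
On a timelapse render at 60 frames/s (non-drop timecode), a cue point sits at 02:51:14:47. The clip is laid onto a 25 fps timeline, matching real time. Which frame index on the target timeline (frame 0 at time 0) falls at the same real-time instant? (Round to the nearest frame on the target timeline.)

Source frame index: (2×3600 + 51×60 + 14) × 60 + 47 = 616487.
Real time: 616487 / (60) = 616487/60 s.
Target frame: (616487/60) × (25) = 3082435/12 ≈ 256869.583 → 256870.

frame 256870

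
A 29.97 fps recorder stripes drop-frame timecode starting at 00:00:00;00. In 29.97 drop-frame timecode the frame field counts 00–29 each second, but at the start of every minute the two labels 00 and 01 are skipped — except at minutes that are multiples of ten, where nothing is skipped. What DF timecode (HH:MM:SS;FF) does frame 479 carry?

Ten DF minutes hold 17982 frames, so frame 479 lies in block 0 (frames 0–17981) with 479 frames into that block.
The block's first minute is 1800 frames and the rest 1798 each; 479 frames reaches minute 0, so 0 × 18 + 0 × 2 = 0 labels have been skipped so far.
Adding those back, label number 479 + 0 = 479 at 30 labels/s is 15 s + 29 f = 0 h 0 min 15 s frame 29, i.e. 00:00:15;29.

00:00:15;29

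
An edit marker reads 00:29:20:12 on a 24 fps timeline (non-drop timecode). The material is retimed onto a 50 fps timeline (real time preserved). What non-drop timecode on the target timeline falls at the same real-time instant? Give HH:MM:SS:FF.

Source frame index: (0×3600 + 29×60 + 20) × 24 + 12 = 42252.
Real time: 42252 / (24) = 3521/2 s.
Target frame: (3521/2) × (50) = 88025.
At 50 labels/s: frame 88025 → 00:29:20:25.

00:29:20:25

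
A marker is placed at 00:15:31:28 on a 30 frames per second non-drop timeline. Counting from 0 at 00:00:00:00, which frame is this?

frame 27958

Total seconds to the label: (0 × 3600 + 15 × 60 + 31) = 931.
Frame index = 931 × 30 + 28 = 27958.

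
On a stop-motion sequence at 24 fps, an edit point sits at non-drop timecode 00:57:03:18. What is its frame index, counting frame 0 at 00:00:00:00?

frame 82170

Total seconds to the label: (0 × 3600 + 57 × 60 + 3) = 3423.
Frame index = 3423 × 24 + 18 = 82170.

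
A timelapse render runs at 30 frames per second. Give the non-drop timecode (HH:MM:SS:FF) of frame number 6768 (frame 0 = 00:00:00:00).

6768 ÷ 30 = 225 full seconds, remainder 18 frames.
225 s = 0 h 3 min 45 s.
Timecode: 00:03:45:18.

00:03:45:18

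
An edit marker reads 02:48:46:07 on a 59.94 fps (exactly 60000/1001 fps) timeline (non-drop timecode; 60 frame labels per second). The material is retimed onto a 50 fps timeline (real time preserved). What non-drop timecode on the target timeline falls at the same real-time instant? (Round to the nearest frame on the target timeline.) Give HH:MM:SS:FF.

02:48:56:12

Source frame index: (2×3600 + 48×60 + 46) × 60 + 7 = 607567.
Real time: 607567 / (60000/1001) = 608174567/60000 s.
Target frame: (608174567/60000) × (50) = 608174567/1200 ≈ 506812.139 → 506812.
At 50 labels/s: frame 506812 → 02:48:56:12.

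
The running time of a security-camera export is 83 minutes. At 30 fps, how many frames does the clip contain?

149400 frames

83 min = 4980 s.
Frames = 4980 × 30 = 149400.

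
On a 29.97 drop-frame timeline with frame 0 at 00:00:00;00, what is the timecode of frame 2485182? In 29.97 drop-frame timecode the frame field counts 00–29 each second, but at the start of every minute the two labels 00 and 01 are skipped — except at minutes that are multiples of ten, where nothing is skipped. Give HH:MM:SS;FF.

Each 10-minute DF block holds 10 × 60 × 30 − 9 × 2 = 17982 frames. 2485182 ÷ 17982 → 138 full blocks, remainder 3666.
Within the partial block the first minute is 1800 frames and each further minute 1798, so 2 further minute boundaries passed. Total skipped labels = 18 × 138 + 2 × 2 = 2488.
Non-drop label index = 2485182 + 2488 = 2487670; at 30 labels/s that is 23:02:02:10, i.e. DF 23:02:02;10.

23:02:02;10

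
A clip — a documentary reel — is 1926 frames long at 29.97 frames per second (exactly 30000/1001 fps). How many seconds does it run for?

Running time = 1926 / (30000/1001) = 64.2642 s.

64.2642 seconds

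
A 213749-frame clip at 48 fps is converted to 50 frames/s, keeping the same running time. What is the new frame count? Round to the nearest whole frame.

222655 frames

Frames at target rate = 213749 × (50) / (48) = 5343725/24 ≈ 222655.208.
Nearest whole frame: 222655.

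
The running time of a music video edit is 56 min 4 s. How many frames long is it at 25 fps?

56 min 4 s = 3364 s.
Frames = 3364 × 25 = 84100.

84100 frames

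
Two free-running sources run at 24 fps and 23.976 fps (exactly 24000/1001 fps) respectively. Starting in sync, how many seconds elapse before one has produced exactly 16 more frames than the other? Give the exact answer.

2002/3 seconds

The gap grows by |24000/1001 − 24| = 24/1001 frames per second.
Time for a 16-frame gap: 16 ÷ (24/1001) = 2002/3 s.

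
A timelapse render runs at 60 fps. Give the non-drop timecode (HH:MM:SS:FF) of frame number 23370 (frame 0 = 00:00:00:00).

23370 ÷ 60 = 389 full seconds, remainder 30 frames.
389 s = 0 h 6 min 29 s.
Timecode: 00:06:29:30.

00:06:29:30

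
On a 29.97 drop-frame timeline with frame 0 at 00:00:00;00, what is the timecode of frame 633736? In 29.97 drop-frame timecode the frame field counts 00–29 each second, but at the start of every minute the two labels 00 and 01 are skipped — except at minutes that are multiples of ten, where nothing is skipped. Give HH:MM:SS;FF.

Each 10-minute DF block holds 10 × 60 × 30 − 9 × 2 = 17982 frames. 633736 ÷ 17982 → 35 full blocks, remainder 4366.
Within the partial block the first minute is 1800 frames and each further minute 1798, so 2 further minute boundaries passed. Total skipped labels = 18 × 35 + 2 × 2 = 634.
Non-drop label index = 633736 + 634 = 634370; at 30 labels/s that is 05:52:25:20, i.e. DF 05:52:25;20.

05:52:25;20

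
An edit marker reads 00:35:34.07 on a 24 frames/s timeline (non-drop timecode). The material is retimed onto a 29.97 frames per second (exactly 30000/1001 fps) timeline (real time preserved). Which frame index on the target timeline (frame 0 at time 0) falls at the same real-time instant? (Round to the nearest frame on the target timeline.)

Source frame index: (0×3600 + 35×60 + 34) × 24 + 7 = 51223.
Real time: 51223 / (24) = 51223/24 s.
Target frame: (51223/24) × (30000/1001) = 64028750/1001 ≈ 63964.785 → 63965.

frame 63965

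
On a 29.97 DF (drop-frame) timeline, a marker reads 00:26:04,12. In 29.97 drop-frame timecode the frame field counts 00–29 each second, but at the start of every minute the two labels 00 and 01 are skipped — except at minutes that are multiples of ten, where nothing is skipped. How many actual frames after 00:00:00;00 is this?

Complete 10-minute blocks: 2, each 17982 frames → 35964.
Remaining 6 whole minutes in the current block: 1800 + 5 × 1798 = 10790 frames.
Within the current minute: 4 × 30 + 12 − 2 = 130 (labels ;00/;01 skipped at this minute). Total = 35964 + 10790 + 130 = 46884.

46884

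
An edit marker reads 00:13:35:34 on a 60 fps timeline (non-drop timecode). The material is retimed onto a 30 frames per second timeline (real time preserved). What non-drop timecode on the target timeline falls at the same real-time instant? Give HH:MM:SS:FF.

00:13:35:17

Source frame index: (0×3600 + 13×60 + 35) × 60 + 34 = 48934.
Real time: 48934 / (60) = 24467/30 s.
Target frame: (24467/30) × (30) = 24467.
At 30 labels/s: frame 24467 → 00:13:35:17.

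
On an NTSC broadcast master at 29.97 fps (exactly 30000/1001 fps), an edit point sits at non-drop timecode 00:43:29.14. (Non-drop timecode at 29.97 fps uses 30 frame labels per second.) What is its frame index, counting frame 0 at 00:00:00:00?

78284

Total seconds to the label: (0 × 3600 + 43 × 60 + 29) = 2609.
Frame index = 2609 × 30 + 14 = 78284.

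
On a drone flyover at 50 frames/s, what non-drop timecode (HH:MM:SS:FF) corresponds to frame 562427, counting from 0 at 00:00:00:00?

562427 ÷ 50 = 11248 full seconds, remainder 27 frames.
11248 s = 3 h 7 min 28 s.
Timecode: 03:07:28:27.

03:07:28:27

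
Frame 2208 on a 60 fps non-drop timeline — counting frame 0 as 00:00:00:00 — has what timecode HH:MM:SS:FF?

2208 ÷ 60 = 36 full seconds, remainder 48 frames.
36 s = 0 h 0 min 36 s.
Timecode: 00:00:36:48.

00:00:36:48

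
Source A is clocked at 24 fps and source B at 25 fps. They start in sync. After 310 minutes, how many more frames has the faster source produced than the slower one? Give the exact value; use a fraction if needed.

18600 frames

310 min = 18600 s.
A emits 24 × 18600 = 446400 frames; B emits 25 × 18600 = 465000.
Difference = 18600 frames; B is ahead of A.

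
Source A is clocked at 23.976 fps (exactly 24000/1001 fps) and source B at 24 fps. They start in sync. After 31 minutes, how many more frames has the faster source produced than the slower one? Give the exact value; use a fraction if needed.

44640/1001 frames

31 min = 1860 s.
A emits 24000/1001 × 1860 = 44640000/1001 frames; B emits 24 × 1860 = 44640.
Difference = 44640/1001 frames (≈ 44.5954); B is ahead of A.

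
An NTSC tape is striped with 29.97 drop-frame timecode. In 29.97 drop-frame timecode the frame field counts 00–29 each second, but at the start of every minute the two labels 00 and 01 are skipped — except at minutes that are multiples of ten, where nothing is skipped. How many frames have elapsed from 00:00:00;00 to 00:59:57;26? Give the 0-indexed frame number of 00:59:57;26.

107828

As if non-drop at 30 labels/s: (0 × 3600 + 59 × 60 + 57) × 30 + 26 = 107936.
Minute boundaries passed: 59; those not divisible by 10: 59 − 5 = 54; dropped labels = 2 × 54 = 108.
Actual frame index = 107936 − 108 = 107828.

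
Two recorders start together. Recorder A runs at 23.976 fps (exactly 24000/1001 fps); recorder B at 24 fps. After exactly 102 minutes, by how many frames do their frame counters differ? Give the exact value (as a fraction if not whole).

146880/1001 frames

102 min = 6120 s.
A emits 24000/1001 × 6120 = 146880000/1001 frames; B emits 24 × 6120 = 146880.
Difference = 146880/1001 frames (≈ 146.7333); B is ahead of A.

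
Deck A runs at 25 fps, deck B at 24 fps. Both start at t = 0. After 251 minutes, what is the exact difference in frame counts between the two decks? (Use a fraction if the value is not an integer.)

15060 frames

251 min = 15060 s.
A emits 25 × 15060 = 376500 frames; B emits 24 × 15060 = 361440.
Difference = 15060 frames; B is behind A.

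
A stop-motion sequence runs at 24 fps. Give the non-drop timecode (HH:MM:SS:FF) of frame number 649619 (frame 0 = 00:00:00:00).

07:31:07:11

649619 ÷ 24 = 27067 full seconds, remainder 11 frames.
27067 s = 7 h 31 min 7 s.
Timecode: 07:31:07:11.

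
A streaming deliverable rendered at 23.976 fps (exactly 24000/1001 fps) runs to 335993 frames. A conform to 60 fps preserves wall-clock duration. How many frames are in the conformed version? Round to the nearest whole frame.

Frames at target rate = 335993 × (60) / (24000/1001) = 336328993/400 ≈ 840822.483.
Nearest whole frame: 840822.

840822 frames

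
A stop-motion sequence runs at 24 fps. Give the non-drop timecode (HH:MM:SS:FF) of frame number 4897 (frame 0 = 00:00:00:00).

4897 ÷ 24 = 204 full seconds, remainder 1 frame.
204 s = 0 h 3 min 24 s.
Timecode: 00:03:24:01.

00:03:24:01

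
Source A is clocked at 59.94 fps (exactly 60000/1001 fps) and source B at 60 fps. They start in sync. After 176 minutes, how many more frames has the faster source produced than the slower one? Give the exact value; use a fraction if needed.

176 min = 10560 s.
A emits 60000/1001 × 10560 = 57600000/91 frames; B emits 60 × 10560 = 633600.
Difference = 57600/91 frames (≈ 632.9670); B is ahead of A.

57600/91 frames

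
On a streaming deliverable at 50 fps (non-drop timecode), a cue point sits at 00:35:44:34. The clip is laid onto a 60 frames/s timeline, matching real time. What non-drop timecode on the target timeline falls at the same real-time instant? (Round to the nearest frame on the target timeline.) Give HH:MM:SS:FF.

00:35:44:41

Source frame index: (0×3600 + 35×60 + 44) × 50 + 34 = 107234.
Real time: 107234 / (50) = 53617/25 s.
Target frame: (53617/25) × (60) = 643404/5 ≈ 128680.800 → 128681.
At 60 labels/s: frame 128681 → 00:35:44:41.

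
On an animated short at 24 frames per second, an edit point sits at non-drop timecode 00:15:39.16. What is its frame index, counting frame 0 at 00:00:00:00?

Total seconds to the label: (0 × 3600 + 15 × 60 + 39) = 939.
Frame index = 939 × 24 + 16 = 22552.

22552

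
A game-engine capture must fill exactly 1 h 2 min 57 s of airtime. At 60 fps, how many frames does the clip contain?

1 h 2 min 57 s = 3777 s.
Frames = 3777 × 60 = 226620.

226620 frames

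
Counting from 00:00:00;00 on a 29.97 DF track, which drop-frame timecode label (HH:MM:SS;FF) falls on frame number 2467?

00:01:22;09

Ten DF minutes hold 17982 frames, so frame 2467 lies in block 0 (frames 0–17981) with 2467 frames into that block.
The block's first minute is 1800 frames and the rest 1798 each; 2467 frames reaches minute 1, so 0 × 18 + 1 × 2 = 2 labels have been skipped so far.
Adding those back, label number 2467 + 2 = 2469 at 30 labels/s is 82 s + 9 f = 0 h 1 min 22 s frame 9, i.e. 00:01:22;09.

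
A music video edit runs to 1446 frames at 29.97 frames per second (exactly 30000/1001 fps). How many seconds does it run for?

Running time = 1446 / (30000/1001) = 48.2482 s.

48.2482 seconds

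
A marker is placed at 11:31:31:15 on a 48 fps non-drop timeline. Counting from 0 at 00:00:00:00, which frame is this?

Total seconds to the label: (11 × 3600 + 31 × 60 + 31) = 41491.
Frame index = 41491 × 48 + 15 = 1991583.

frame 1991583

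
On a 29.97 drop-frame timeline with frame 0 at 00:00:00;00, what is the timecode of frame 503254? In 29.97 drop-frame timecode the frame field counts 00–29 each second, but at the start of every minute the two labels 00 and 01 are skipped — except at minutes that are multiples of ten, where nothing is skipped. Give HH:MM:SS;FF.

04:39:51;28

Each 10-minute DF block holds 10 × 60 × 30 − 9 × 2 = 17982 frames. 503254 ÷ 17982 → 27 full blocks, remainder 17740.
Within the partial block the first minute is 1800 frames and each further minute 1798, so 9 further minute boundaries passed. Total skipped labels = 18 × 27 + 2 × 9 = 504.
Non-drop label index = 503254 + 504 = 503758; at 30 labels/s that is 04:39:51:28, i.e. DF 04:39:51;28.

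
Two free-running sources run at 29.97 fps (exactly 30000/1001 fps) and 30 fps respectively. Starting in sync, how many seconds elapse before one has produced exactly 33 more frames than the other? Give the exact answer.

The gap grows by |30 − 30000/1001| = 30/1001 frames per second.
Time for a 33-frame gap: 33 ÷ (30/1001) = 1101.1 s.

1101.1 seconds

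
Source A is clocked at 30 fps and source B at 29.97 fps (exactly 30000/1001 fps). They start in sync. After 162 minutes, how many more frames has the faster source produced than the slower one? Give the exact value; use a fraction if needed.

162 min = 9720 s.
A emits 30 × 9720 = 291600 frames; B emits 30000/1001 × 9720 = 291600000/1001.
Difference = 291600/1001 frames (≈ 291.3087); B is behind A.

291600/1001 frames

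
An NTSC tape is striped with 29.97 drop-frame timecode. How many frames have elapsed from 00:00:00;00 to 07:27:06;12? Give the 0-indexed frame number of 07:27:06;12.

Complete 10-minute blocks: 44, each 17982 frames → 791208.
Remaining 7 whole minutes in the current block: 1800 + 6 × 1798 = 12588 frames.
Within the current minute: 6 × 30 + 12 − 2 = 190 (labels ;00/;01 skipped at this minute). Total = 791208 + 12588 + 190 = 803986.

803986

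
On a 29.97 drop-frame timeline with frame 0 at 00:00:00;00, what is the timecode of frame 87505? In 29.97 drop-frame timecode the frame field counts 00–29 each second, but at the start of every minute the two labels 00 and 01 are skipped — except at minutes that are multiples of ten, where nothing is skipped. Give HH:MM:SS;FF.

Ten DF minutes hold 17982 frames, so frame 87505 lies in block 4 (frames 71928–89909) with 15577 frames into that block.
The block's first minute is 1800 frames and the rest 1798 each; 15577 frames reaches minute 8, so 4 × 18 + 8 × 2 = 88 labels have been skipped so far.
Adding those back, label number 87505 + 88 = 87593 at 30 labels/s is 2919 s + 23 f = 0 h 48 min 39 s frame 23, i.e. 00:48:39;23.

00:48:39;23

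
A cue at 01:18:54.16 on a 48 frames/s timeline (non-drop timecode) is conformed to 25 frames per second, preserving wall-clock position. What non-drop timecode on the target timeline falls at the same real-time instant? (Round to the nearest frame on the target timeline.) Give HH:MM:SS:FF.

01:18:54:08

Source frame index: (1×3600 + 18×60 + 54) × 48 + 16 = 227248.
Real time: 227248 / (48) = 14203/3 s.
Target frame: (14203/3) × (25) = 355075/3 ≈ 118358.333 → 118358.
At 25 labels/s: frame 118358 → 01:18:54:08.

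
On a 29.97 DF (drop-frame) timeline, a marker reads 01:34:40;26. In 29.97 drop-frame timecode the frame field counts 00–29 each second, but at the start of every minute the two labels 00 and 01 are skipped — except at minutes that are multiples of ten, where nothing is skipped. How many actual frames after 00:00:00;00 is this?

170256

Complete 10-minute blocks: 9, each 17982 frames → 161838.
Remaining 4 whole minutes in the current block: 1800 + 3 × 1798 = 7194 frames.
Within the current minute: 40 × 30 + 26 − 2 = 1224 (labels ;00/;01 skipped at this minute). Total = 161838 + 7194 + 1224 = 170256.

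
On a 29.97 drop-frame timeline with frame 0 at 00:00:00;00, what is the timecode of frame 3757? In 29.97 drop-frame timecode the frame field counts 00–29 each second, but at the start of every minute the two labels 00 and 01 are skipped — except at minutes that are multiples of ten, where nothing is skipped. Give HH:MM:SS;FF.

Each 10-minute DF block holds 10 × 60 × 30 − 9 × 2 = 17982 frames. 3757 ÷ 17982 → 0 full blocks, remainder 3757.
Within the partial block the first minute is 1800 frames and each further minute 1798, so 2 further minute boundaries passed. Total skipped labels = 18 × 0 + 2 × 2 = 4.
Non-drop label index = 3757 + 4 = 3761; at 30 labels/s that is 00:02:05:11, i.e. DF 00:02:05;11.

00:02:05;11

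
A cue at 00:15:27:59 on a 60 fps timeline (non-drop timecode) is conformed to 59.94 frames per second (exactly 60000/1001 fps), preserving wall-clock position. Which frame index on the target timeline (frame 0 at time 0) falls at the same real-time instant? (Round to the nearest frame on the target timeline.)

Source frame index: (0×3600 + 15×60 + 27) × 60 + 59 = 55679.
Real time: 55679 / (60) = 55679/60 s.
Target frame: (55679/60) × (60000/1001) = 4283000/77 ≈ 55623.377 → 55623.

frame 55623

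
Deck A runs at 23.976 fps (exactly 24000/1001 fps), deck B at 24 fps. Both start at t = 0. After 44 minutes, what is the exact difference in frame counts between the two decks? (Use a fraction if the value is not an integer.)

5760/91 frames

44 min = 2640 s.
A emits 24000/1001 × 2640 = 5760000/91 frames; B emits 24 × 2640 = 63360.
Difference = 5760/91 frames (≈ 63.2967); B is ahead of A.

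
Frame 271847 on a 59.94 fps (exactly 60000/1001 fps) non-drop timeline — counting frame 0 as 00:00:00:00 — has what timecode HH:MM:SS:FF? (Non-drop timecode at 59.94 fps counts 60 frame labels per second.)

271847 ÷ 60 = 4530 full seconds, remainder 47 frames.
4530 s = 1 h 15 min 30 s.
Timecode: 01:15:30:47.

01:15:30:47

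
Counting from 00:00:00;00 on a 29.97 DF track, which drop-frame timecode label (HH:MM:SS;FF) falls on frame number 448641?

04:09:29;21

Each 10-minute DF block holds 10 × 60 × 30 − 9 × 2 = 17982 frames. 448641 ÷ 17982 → 24 full blocks, remainder 17073.
Within the partial block the first minute is 1800 frames and each further minute 1798, so 9 further minute boundaries passed. Total skipped labels = 18 × 24 + 2 × 9 = 450.
Non-drop label index = 448641 + 450 = 449091; at 30 labels/s that is 04:09:29:21, i.e. DF 04:09:29;21.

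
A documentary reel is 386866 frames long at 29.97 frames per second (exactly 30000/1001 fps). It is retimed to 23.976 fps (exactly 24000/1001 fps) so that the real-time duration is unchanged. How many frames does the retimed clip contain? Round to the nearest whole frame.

Frames at target rate = 386866 × (24000/1001) / (30000/1001) = 1547464/5 ≈ 309492.800.
Nearest whole frame: 309493.

309493 frames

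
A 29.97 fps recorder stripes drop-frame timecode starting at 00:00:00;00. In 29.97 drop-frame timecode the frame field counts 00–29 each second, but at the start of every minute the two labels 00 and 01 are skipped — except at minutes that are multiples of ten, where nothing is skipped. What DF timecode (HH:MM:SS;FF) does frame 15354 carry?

Ten DF minutes hold 17982 frames, so frame 15354 lies in block 0 (frames 0–17981) with 15354 frames into that block.
The block's first minute is 1800 frames and the rest 1798 each; 15354 frames reaches minute 8, so 0 × 18 + 8 × 2 = 16 labels have been skipped so far.
Adding those back, label number 15354 + 16 = 15370 at 30 labels/s is 512 s + 10 f = 0 h 8 min 32 s frame 10, i.e. 00:08:32;10.

00:08:32;10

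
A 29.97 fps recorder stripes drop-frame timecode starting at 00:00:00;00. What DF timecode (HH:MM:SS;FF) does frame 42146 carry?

Ten DF minutes hold 17982 frames, so frame 42146 lies in block 2 (frames 35964–53945) with 6182 frames into that block.
The block's first minute is 1800 frames and the rest 1798 each; 6182 frames reaches minute 3, so 2 × 18 + 3 × 2 = 42 labels have been skipped so far.
Adding those back, label number 42146 + 42 = 42188 at 30 labels/s is 1406 s + 8 f = 0 h 23 min 26 s frame 8, i.e. 00:23:26;08.

00:23:26;08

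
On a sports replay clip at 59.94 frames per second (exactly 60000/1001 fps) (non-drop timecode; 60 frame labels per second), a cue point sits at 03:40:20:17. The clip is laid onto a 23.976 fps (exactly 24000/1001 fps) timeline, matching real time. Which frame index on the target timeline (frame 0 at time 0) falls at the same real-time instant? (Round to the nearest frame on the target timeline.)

frame 317287

Source frame index: (3×3600 + 40×60 + 20) × 60 + 17 = 793217.
Real time: 793217 / (60000/1001) = 794010217/60000 s.
Target frame: (794010217/60000) × (24000/1001) = 1586434/5 ≈ 317286.800 → 317287.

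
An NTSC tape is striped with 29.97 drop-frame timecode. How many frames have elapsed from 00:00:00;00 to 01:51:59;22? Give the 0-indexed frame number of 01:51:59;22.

201392

As if non-drop at 30 labels/s: (1 × 3600 + 51 × 60 + 59) × 30 + 22 = 201592.
Minute boundaries passed: 111; those not divisible by 10: 111 − 11 = 100; dropped labels = 2 × 100 = 200.
Actual frame index = 201592 − 200 = 201392.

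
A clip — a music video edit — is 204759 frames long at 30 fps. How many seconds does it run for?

Running time = 204759 / (30) = 6825.3 s.

6825.3 seconds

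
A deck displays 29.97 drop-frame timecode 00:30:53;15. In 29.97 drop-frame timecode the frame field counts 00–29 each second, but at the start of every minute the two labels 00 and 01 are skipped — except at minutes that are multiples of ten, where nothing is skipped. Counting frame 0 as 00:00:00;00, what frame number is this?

55551

Complete 10-minute blocks: 3, each 17982 frames → 53946.
Remaining 0 whole minutes in the current block: 0 frames.
Within the current minute: 53 × 30 + 15 = 1605. Total = 53946 + 0 + 1605 = 55551.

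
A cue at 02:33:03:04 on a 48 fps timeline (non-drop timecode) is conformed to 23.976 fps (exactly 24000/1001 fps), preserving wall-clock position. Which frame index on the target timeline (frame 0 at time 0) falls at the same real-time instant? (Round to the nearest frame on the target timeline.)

frame 220174

Source frame index: (2×3600 + 33×60 + 3) × 48 + 4 = 440788.
Real time: 440788 / (48) = 110197/12 s.
Target frame: (110197/12) × (24000/1001) = 220394000/1001 ≈ 220173.826 → 220174.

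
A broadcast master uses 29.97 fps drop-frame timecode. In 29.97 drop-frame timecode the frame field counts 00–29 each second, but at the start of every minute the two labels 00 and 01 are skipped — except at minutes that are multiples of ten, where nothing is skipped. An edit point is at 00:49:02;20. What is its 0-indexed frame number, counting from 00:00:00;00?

88190

As if non-drop at 30 labels/s: (0 × 3600 + 49 × 60 + 2) × 30 + 20 = 88280.
Minute boundaries passed: 49; those not divisible by 10: 49 − 4 = 45; dropped labels = 2 × 45 = 90.
Actual frame index = 88280 − 90 = 88190.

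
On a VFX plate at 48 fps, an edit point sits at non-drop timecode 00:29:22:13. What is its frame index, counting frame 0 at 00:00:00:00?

Total seconds to the label: (0 × 3600 + 29 × 60 + 22) = 1762.
Frame index = 1762 × 48 + 13 = 84589.

84589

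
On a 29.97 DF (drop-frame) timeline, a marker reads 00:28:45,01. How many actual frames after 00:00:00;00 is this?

51699

Complete 10-minute blocks: 2, each 17982 frames → 35964.
Remaining 8 whole minutes in the current block: 1800 + 7 × 1798 = 14386 frames.
Within the current minute: 45 × 30 + 1 − 2 = 1349 (labels ;00/;01 skipped at this minute). Total = 35964 + 14386 + 1349 = 51699.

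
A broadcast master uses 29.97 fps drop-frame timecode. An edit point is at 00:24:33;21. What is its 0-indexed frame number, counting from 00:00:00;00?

Complete 10-minute blocks: 2, each 17982 frames → 35964.
Remaining 4 whole minutes in the current block: 1800 + 3 × 1798 = 7194 frames.
Within the current minute: 33 × 30 + 21 − 2 = 1009 (labels ;00/;01 skipped at this minute). Total = 35964 + 7194 + 1009 = 44167.

44167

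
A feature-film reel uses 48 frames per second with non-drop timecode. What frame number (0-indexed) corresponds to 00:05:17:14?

Total seconds to the label: (0 × 3600 + 5 × 60 + 17) = 317.
Frame index = 317 × 48 + 14 = 15230.

15230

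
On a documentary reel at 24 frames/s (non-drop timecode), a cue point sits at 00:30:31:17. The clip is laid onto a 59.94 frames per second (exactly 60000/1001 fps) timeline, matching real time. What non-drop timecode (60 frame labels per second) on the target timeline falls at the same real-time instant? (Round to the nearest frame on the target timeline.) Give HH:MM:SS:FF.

00:30:29:53

Source frame index: (0×3600 + 30×60 + 31) × 24 + 17 = 43961.
Real time: 43961 / (24) = 43961/24 s.
Target frame: (43961/24) × (60000/1001) = 109902500/1001 ≈ 109792.707 → 109793.
At 60 labels/s: frame 109793 → 00:30:29:53.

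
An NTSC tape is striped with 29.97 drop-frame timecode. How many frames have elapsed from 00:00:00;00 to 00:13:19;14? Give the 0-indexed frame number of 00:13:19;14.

23960

Complete 10-minute blocks: 1, each 17982 frames → 17982.
Remaining 3 whole minutes in the current block: 1800 + 2 × 1798 = 5396 frames.
Within the current minute: 19 × 30 + 14 − 2 = 582 (labels ;00/;01 skipped at this minute). Total = 17982 + 5396 + 582 = 23960.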